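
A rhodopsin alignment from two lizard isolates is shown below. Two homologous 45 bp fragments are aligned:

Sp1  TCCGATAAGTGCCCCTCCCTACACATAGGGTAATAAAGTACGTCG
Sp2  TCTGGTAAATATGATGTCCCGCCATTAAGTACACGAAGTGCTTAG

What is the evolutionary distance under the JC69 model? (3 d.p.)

0.931

The sequences differ at 24 of 45 sites, so p = 24/45 ≈ 0.533333.
d = −(3/4) ln(1 − 4p/3) = −0.75 ln(1 − 0.711111) = −0.75 ln(0.288889)
  = −0.75 × (-1.241713) = 0.931285 substitutions/site.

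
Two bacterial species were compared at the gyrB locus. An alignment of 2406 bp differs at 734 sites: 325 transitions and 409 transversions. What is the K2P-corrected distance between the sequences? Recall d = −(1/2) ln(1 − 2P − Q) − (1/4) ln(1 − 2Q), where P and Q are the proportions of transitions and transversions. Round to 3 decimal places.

0.394

P = 325/2406 ≈ 0.135079 and Q = 409/2406 ≈ 0.169992.
Under the Kimura two-parameter model, d = −½ ln(1 − 2P − Q) − ¼ ln(1 − 2Q).
1 − 2P − Q = 0.55985, giving −½ ln(0.55985) = 0.290043.
1 − 2Q = 0.660016, giving −¼ ln(0.660016) = 0.103873.
d = 0.290043 + 0.103873 = 0.393916.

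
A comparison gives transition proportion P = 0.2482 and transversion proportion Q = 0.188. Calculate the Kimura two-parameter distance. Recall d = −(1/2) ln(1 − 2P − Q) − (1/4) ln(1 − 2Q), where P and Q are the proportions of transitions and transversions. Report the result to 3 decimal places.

0.695

Under the Kimura two-parameter model, d = −½ ln(1 − 2P − Q) − ¼ ln(1 − 2Q).
1 − 2P − Q = 0.3156, giving −½ ln(0.3156) = 0.576640.
1 − 2Q = 0.624, giving −¼ ln(0.624) = 0.117901.
d = 0.576640 + 0.117901 = 0.694541.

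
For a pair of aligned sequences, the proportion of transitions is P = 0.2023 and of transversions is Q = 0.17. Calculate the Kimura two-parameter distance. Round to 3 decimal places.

0.531

Under the Kimura two-parameter model, d = −½ ln(1 − 2P − Q) − ¼ ln(1 − 2Q).
1 − 2P − Q = 0.4254, giving −½ ln(0.4254) = 0.427363.
1 − 2Q = 0.66, giving −¼ ln(0.66) = 0.103879.
d = 0.427363 + 0.103879 = 0.531242.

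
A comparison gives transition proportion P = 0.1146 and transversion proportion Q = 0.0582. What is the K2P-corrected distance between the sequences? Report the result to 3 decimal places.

Under the Kimura two-parameter model, d = −½ ln(1 − 2P − Q) − ¼ ln(1 − 2Q).
1 − 2P − Q = 0.7126, giving −½ ln(0.7126) = 0.169418.
1 − 2Q = 0.8836, giving −¼ ln(0.8836) = 0.030938.
d = 0.169418 + 0.030938 = 0.200356.

0.200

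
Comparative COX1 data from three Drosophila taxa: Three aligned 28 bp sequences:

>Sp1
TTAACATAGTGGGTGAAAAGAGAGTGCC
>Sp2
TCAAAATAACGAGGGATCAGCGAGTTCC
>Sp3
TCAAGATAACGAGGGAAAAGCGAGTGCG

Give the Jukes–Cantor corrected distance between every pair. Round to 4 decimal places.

d(Sp1,Sp2) = 0.4850, d(Sp1,Sp3) = 0.3597, d(Sp2,Sp3) = 0.2040

Sp1–Sp2: 10/28 sites differ → p ≈ 0.357143, d = −0.75 ln(1 − 0.476191) = 0.484971 ≈ 0.4850.
Sp1–Sp3: 8/28 sites differ → p ≈ 0.285714, d = −0.75 ln(1 − 0.380952) = 0.359679 ≈ 0.3597.
Sp2–Sp3: 5/28 sites differ → p ≈ 0.178571, d = −0.75 ln(1 − 0.238095) = 0.203950 ≈ 0.2040.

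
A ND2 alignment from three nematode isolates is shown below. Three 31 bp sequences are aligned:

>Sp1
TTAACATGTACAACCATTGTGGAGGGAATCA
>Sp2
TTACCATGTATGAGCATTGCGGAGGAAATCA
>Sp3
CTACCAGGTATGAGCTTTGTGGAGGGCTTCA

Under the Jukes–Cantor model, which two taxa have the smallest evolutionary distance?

Sp1 and Sp2

Sp1–Sp2: 6/31 differ, p = 0.194, d = 0.224.
Sp1–Sp3: 9/31 differ, p = 0.290, d = 0.367.
Sp2–Sp3: 7/31 differ, p = 0.226, d = 0.269.
The smallest distance is between Sp1 and Sp2.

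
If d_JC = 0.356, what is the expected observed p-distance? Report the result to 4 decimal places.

0.2834

p = (3/4)(1 − e^(−4d/3)) = 0.75 × (1 − e^(-0.474667)) = 0.75 × (1 − 0.622092) = 0.283431.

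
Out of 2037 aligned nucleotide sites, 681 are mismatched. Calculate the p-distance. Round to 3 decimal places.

p = 681/2037 = 0.334315… ≈ 0.334 (to 3 d.p.).

0.334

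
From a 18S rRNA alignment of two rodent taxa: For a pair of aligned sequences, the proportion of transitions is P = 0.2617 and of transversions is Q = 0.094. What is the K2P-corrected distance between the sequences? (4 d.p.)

Under the Kimura two-parameter model, d = −½ ln(1 − 2P − Q) − ¼ ln(1 − 2Q).
1 − 2P − Q = 0.3826, giving −½ ln(0.3826) = 0.480383.
1 − 2Q = 0.812, giving −¼ ln(0.812) = 0.052064.
d = 0.480383 + 0.052064 = 0.532447.

0.5324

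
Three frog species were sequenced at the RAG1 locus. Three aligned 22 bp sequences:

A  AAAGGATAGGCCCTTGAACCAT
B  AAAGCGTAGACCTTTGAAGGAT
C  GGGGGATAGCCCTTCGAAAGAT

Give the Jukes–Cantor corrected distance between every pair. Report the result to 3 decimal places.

A–B: 6/22 sites differ → p ≈ 0.272727, d = −0.75 ln(1 − 0.363636) = 0.338988 ≈ 0.339.
A–C: 8/22 sites differ → p ≈ 0.363636, d = −0.75 ln(1 − 0.484848) = 0.497470 ≈ 0.497.
B–C: 8/22 sites differ → p ≈ 0.363636, d = −0.75 ln(1 − 0.484848) = 0.497470 ≈ 0.497.

d(A,B) = 0.339, d(A,C) = 0.497, d(B,C) = 0.497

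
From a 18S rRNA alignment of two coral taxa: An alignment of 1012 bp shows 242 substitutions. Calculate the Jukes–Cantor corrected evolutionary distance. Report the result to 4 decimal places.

0.2880

p = 242/1012 ≈ 0.23913.
d = −(3/4) ln(1 − 4p/3) = −0.75 ln(1 − 0.31884) = −0.75 ln(0.68116)
  = −0.75 × (-0.383958) = 0.287969 substitutions/site.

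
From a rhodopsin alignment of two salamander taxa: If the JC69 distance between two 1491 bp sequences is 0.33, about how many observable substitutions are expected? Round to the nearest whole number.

Invert JC69: p = (3/4)(1 − e^(−4d/3)) = 0.75 × (1 − e^(-0.44)) = 0.75 × (1 − 0.644036) = 0.266973.
Expected differing sites = pL ≈ 0.266973 × 1491 = 398.056743 ≈ 398.

398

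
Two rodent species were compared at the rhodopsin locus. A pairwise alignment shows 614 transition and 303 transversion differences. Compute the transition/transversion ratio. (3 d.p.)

R = 614/303 = 2.026402… ≈ 2.026 (to 3 d.p.).

2.026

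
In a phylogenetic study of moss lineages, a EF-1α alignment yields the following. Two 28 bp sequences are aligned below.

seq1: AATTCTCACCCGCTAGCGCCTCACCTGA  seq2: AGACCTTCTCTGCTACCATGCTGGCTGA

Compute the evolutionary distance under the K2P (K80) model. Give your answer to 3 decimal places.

1.227

Of 28 sites, 10 differences are transitions and 5 are transversions, so P = 10/28 ≈ 0.357143 and Q = 5/28 ≈ 0.178571.
Under the Kimura two-parameter model, d = −½ ln(1 − 2P − Q) − ¼ ln(1 − 2Q).
1 − 2P − Q = 0.107143, giving −½ ln(0.107143) = 1.116795.
1 − 2Q = 0.642858, giving −¼ ln(0.642858) = 0.110458.
d = 1.116795 + 0.110458 = 1.227253.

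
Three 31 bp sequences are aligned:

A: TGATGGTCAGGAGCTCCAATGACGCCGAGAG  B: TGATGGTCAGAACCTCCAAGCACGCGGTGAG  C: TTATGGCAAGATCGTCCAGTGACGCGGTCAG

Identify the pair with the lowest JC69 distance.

A–B: 6/31 differ, p = 0.194, d = 0.224.
A–C: 11/31 differ, p = 0.355, d = 0.481.
B–C: 9/31 differ, p = 0.290, d = 0.367.
The smallest distance is between A and B.

A and B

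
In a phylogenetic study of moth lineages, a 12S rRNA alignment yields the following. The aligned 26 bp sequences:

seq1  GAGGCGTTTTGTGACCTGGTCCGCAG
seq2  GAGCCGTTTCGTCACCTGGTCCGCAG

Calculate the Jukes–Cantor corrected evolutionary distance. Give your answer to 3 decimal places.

The sequences differ at 3 of 26 sites (4, 10, 13), so p = 3/26 ≈ 0.115385.
d = −(3/4) ln(1 − 4p/3) = −0.75 ln(1 − 0.153847) = −0.75 ln(0.846153)
  = −0.75 × (-0.167055) = 0.125291 substitutions/site.

0.125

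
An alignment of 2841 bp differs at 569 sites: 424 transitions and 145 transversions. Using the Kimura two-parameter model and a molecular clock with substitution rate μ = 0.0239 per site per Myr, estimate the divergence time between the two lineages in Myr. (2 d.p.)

P = 424/2841 ≈ 0.149243 and Q = 145/2841 ≈ 0.051038.
Under the Kimura two-parameter model, d = −½ ln(1 − 2P − Q) − ¼ ln(1 − 2Q).
1 − 2P − Q = 0.650476, giving −½ ln(0.650476) = 0.215025.
1 − 2Q = 0.897924, giving −¼ ln(0.897924) = 0.026917.
d = 0.215025 + 0.026917 = 0.241942.
Under a molecular clock d = 2μt, so t = d/(2μ) = 0.241942 / (2 × 0.0239) = 5.06 Myr.

5.06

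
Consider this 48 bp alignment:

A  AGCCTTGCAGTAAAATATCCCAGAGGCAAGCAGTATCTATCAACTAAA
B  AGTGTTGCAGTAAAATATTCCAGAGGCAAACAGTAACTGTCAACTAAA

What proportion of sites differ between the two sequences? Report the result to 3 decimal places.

0.125

The sequences differ at 6 of 48 positions (sites 3, 4, 19, 30, 36, 39).
p = 6/48 = 0.125.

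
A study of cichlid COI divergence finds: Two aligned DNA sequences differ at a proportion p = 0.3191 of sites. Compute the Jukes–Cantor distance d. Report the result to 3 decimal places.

d = −(3/4) ln(1 − 4p/3) = −0.75 ln(1 − 0.425467) = −0.75 ln(0.574533)
  = −0.75 × (-0.554198) = 0.415649 substitutions/site.

0.416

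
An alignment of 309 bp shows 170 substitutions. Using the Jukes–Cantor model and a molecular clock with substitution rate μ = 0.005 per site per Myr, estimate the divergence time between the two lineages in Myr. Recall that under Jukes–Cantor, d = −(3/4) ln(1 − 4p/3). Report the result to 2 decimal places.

p = 170/309 ≈ 0.550162.
d = −(3/4) ln(1 − 4p/3) = −0.75 ln(1 − 0.733549) = −0.75 ln(0.266451)
  = −0.75 × (-1.322565) = 0.991924 substitutions/site.
Under a molecular clock d = 2μt, so t = d/(2μ) = 0.991924 / (2 × 0.005) = 99.19 Myr.

99.19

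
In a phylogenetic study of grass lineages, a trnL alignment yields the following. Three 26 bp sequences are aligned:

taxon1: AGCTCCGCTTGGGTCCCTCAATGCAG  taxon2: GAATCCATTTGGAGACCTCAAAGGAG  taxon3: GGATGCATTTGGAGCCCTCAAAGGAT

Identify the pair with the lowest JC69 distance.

taxon1–taxon2: 10/26 differ, p = 0.385, d = 0.539.
taxon1–taxon3: 10/26 differ, p = 0.385, d = 0.539.
taxon2–taxon3: 4/26 differ, p = 0.154, d = 0.172.
The smallest distance is between taxon2 and taxon3.

taxon2 and taxon3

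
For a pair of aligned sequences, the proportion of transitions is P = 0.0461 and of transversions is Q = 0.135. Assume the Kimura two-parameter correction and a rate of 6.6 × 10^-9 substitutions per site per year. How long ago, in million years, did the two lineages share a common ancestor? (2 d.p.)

Under the Kimura two-parameter model, d = −½ ln(1 − 2P − Q) − ¼ ln(1 − 2Q).
1 − 2P − Q = 0.7728, giving −½ ln(0.7728) = 0.128867.
1 − 2Q = 0.73, giving −¼ ln(0.73) = 0.078678.
d = 0.128867 + 0.078678 = 0.207545.
Under a molecular clock d = 2μt, so t = d/(2μ) = 0.207545 / (2 × 6.6 × 10^-9) = 15.72 million years.

15.72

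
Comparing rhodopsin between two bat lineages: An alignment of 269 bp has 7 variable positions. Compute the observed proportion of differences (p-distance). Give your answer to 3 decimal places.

p = 7/269 = 0.026022… ≈ 0.026 (to 3 d.p.).

0.026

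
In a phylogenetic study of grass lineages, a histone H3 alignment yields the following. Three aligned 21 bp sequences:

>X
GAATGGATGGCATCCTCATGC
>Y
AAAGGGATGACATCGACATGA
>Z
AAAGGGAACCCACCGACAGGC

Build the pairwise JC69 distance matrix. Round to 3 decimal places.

X–Y: 6/21 sites differ → p ≈ 0.285714, d = −0.75 ln(1 − 0.380952) = 0.359679 ≈ 0.360.
X–Z: 9/21 sites differ → p ≈ 0.428571, d = −0.75 ln(1 − 0.571428) = 0.635472 ≈ 0.635.
Y–Z: 6/21 sites differ → p ≈ 0.285714, d = −0.75 ln(1 − 0.380952) = 0.359679 ≈ 0.360.

d(X,Y) = 0.360, d(X,Z) = 0.635, d(Y,Z) = 0.360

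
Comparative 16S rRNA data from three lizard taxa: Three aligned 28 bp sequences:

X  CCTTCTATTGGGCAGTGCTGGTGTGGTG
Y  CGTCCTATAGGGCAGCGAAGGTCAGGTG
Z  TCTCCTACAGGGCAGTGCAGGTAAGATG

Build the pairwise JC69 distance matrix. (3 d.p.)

d(X,Y) = 0.360, d(X,Z) = 0.360, d(Y,Z) = 0.304

X–Y: 8/28 sites differ → p ≈ 0.285714, d = −0.75 ln(1 − 0.380952) = 0.359679 ≈ 0.360.
X–Z: 8/28 sites differ → p ≈ 0.285714, d = −0.75 ln(1 − 0.380952) = 0.359679 ≈ 0.360.
Y–Z: 7/28 sites differ → p = 0.25, d = −0.75 ln(1 − 0.333333) = 0.304098 ≈ 0.304.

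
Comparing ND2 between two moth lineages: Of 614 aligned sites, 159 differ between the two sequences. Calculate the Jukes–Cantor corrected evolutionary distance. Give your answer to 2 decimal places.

p = 159/614 ≈ 0.258958.
d = −(3/4) ln(1 − 4p/3) = −0.75 ln(1 − 0.345277) = −0.75 ln(0.654723)
  = −0.75 × (-0.423543) = 0.317657 substitutions/site.

0.32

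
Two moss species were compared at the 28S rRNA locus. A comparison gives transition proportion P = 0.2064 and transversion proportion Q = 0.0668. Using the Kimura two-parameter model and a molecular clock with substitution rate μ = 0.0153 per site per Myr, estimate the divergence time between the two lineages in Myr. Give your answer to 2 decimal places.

Under the Kimura two-parameter model, d = −½ ln(1 − 2P − Q) − ¼ ln(1 − 2Q).
1 − 2P − Q = 0.5204, giving −½ ln(0.5204) = 0.326579.
1 − 2Q = 0.8664, giving −¼ ln(0.8664) = 0.035852.
d = 0.326579 + 0.035852 = 0.362431.
Under a molecular clock d = 2μt, so t = d/(2μ) = 0.362431 / (2 × 0.0153) = 11.84 Myr.

11.84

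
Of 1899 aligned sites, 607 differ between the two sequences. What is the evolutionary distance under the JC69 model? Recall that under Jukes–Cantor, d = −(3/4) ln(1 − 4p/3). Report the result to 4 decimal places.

p = 607/1899 ≈ 0.319642.
d = −(3/4) ln(1 − 4p/3) = −0.75 ln(1 − 0.426189) = −0.75 ln(0.573811)
  = −0.75 × (-0.555455) = 0.416591 substitutions/site.

0.4166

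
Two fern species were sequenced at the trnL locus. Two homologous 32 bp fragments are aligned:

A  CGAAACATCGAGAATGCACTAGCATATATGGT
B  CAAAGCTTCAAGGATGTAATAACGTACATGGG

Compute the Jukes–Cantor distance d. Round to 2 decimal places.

The sequences differ at 11 of 32 sites, so p = 11/32 = 0.34375.
d = −(3/4) ln(1 − 4p/3) = −0.75 ln(1 − 0.458333) = −0.75 ln(0.541667)
  = −0.75 × (-0.613104) = 0.459828 substitutions/site.

0.46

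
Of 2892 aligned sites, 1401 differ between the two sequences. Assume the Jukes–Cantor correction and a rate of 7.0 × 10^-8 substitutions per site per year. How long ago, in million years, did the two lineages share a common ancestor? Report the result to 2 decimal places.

p = 1401/2892 ≈ 0.48444.
d = −(3/4) ln(1 − 4p/3) = −0.75 ln(1 − 0.64592) = −0.75 ln(0.35408)
  = −0.75 × (-1.038232) = 0.778674 substitutions/site.
Under a molecular clock d = 2μt, so t = d/(2μ) = 0.778674 / (2 × 7.0 × 10^-8) = 5.56 million years.

5.56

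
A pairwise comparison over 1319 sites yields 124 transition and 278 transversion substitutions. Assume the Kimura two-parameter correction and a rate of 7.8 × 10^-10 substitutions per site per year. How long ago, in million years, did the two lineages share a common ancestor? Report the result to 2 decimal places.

250.80

P = 124/1319 ≈ 0.094011 and Q = 278/1319 ≈ 0.210766.
Under the Kimura two-parameter model, d = −½ ln(1 − 2P − Q) − ¼ ln(1 − 2Q).
1 − 2P − Q = 0.601212, giving −½ ln(0.601212) = 0.254404.
1 − 2Q = 0.578468, giving −¼ ln(0.578468) = 0.136843.
d = 0.254404 + 0.136843 = 0.391247.
Under a molecular clock d = 2μt, so t = d/(2μ) = 0.391247 / (2 × 7.8 × 10^-10) = 250.80 million years.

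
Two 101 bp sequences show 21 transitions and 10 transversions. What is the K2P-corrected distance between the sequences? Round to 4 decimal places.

0.4168

P = 21/101 ≈ 0.207921 and Q = 10/101 ≈ 0.09901.
Under the Kimura two-parameter model, d = −½ ln(1 − 2P − Q) − ¼ ln(1 − 2Q).
1 − 2P − Q = 0.485148, giving −½ ln(0.485148) = 0.361651.
1 − 2Q = 0.80198, giving −¼ ln(0.80198) = 0.055168.
d = 0.361651 + 0.055168 = 0.416819.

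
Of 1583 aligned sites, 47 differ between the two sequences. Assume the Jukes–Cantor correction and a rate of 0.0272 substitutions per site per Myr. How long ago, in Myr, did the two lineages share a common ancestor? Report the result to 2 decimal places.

0.56

p = 47/1583 ≈ 0.02969.
d = −(3/4) ln(1 − 4p/3) = −0.75 ln(1 − 0.039587) = −0.75 ln(0.960413)
  = −0.75 × (-0.040392) = 0.030294 substitutions/site.
Under a molecular clock d = 2μt, so t = d/(2μ) = 0.030294 / (2 × 0.0272) = 0.56 Myr.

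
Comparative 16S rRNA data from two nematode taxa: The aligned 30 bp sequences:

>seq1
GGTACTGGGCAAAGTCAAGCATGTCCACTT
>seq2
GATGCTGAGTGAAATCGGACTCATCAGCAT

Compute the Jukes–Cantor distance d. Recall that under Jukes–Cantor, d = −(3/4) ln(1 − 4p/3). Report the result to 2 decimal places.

The sequences differ at 15 of 30 sites, so p = 15/30 = 0.5.
d = −(3/4) ln(1 − 4p/3) = −0.75 ln(1 − 0.666667) = −0.75 ln(0.333333)
  = −0.75 × (-1.098613) = 0.823960 substitutions/site.

0.82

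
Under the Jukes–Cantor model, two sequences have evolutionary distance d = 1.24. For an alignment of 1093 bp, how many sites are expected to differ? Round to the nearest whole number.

663

Invert JC69: p = (3/4)(1 − e^(−4d/3)) = 0.75 × (1 − e^(-1.653333)) = 0.75 × (1 − 0.191411) = 0.606442.
Expected differing sites = pL ≈ 0.606442 × 1093 = 662.841106 ≈ 663.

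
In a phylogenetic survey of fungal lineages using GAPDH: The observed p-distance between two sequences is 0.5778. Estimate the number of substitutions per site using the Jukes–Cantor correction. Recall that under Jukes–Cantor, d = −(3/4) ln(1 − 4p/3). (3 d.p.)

d = −(3/4) ln(1 − 4p/3) = −0.75 ln(1 − 0.7704) = −0.75 ln(0.2296)
  = −0.75 × (-1.471417) = 1.103563 substitutions/site.

1.104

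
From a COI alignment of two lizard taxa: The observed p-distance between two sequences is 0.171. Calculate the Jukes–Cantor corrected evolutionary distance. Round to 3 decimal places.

0.194

d = −(3/4) ln(1 − 4p/3) = −0.75 ln(1 − 0.228) = −0.75 ln(0.772)
  = −0.75 × (-0.258771) = 0.194078 substitutions/site.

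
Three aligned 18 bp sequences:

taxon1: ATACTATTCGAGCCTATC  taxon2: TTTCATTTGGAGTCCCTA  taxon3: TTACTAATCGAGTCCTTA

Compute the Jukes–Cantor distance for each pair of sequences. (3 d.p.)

d(taxon1,taxon2) = 0.824, d(taxon1,taxon3) = 0.441, d(taxon2,taxon3) = 0.441

taxon1–taxon2: 9/18 sites differ → p = 0.5, d = −0.75 ln(1 − 0.666667) = 0.823960 ≈ 0.824.
taxon1–taxon3: 6/18 sites differ → p ≈ 0.333333, d = −0.75 ln(1 − 0.444444) = 0.440839 ≈ 0.441.
taxon2–taxon3: 6/18 sites differ → p ≈ 0.333333, d = −0.75 ln(1 − 0.444444) = 0.440839 ≈ 0.441.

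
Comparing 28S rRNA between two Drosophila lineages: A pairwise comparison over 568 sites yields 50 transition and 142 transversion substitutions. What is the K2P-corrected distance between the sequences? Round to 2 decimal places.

0.45

P = 50/568 ≈ 0.088028 and Q = 142/568 = 0.25.
Under the Kimura two-parameter model, d = −½ ln(1 − 2P − Q) − ¼ ln(1 − 2Q).
1 − 2P − Q = 0.573944, giving −½ ln(0.573944) = 0.277612.
1 − 2Q = 0.5, giving −¼ ln(0.5) = 0.173287.
d = 0.277612 + 0.173287 = 0.450899.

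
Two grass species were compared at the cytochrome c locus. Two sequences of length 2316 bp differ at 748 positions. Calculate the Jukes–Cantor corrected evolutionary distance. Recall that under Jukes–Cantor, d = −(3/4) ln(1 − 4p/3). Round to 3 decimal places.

p = 748/2316 ≈ 0.322971.
d = −(3/4) ln(1 − 4p/3) = −0.75 ln(1 − 0.430628) = −0.75 ln(0.569372)
  = −0.75 × (-0.563221) = 0.422416 substitutions/site.

0.422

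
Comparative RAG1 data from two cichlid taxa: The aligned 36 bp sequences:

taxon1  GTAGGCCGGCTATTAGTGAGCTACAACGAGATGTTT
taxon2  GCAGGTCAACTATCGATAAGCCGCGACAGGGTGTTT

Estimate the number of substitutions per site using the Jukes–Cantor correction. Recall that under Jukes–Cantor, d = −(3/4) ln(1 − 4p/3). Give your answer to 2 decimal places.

0.55

The sequences differ at 14 of 36 sites, so p = 14/36 ≈ 0.388889.
d = −(3/4) ln(1 − 4p/3) = −0.75 ln(1 − 0.518519) = −0.75 ln(0.481481)
  = −0.75 × (-0.730889) = 0.548167 substitutions/site.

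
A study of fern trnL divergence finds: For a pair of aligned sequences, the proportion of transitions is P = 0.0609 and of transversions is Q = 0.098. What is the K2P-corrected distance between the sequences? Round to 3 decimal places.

Under the Kimura two-parameter model, d = −½ ln(1 − 2P − Q) − ¼ ln(1 − 2Q).
1 − 2P − Q = 0.7802, giving −½ ln(0.7802) = 0.124102.
1 − 2Q = 0.804, giving −¼ ln(0.804) = 0.054539.
d = 0.124102 + 0.054539 = 0.178641.

0.179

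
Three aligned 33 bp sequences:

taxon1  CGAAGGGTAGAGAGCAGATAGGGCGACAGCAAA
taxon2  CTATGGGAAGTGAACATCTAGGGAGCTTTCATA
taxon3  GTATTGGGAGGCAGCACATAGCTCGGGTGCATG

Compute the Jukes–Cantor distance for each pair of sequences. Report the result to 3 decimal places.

d(taxon1,taxon2) = 0.559, d(taxon1,taxon3) = 0.699, d(taxon2,taxon3) = 0.699

taxon1–taxon2: 13/33 sites differ → p ≈ 0.393939, d = −0.75 ln(1 − 0.525252) = 0.558728 ≈ 0.559.
taxon1–taxon3: 15/33 sites differ → p ≈ 0.454545, d = −0.75 ln(1 − 0.60606) = 0.698667 ≈ 0.699.
taxon2–taxon3: 15/33 sites differ → p ≈ 0.454545, d = −0.75 ln(1 − 0.60606) = 0.698667 ≈ 0.699.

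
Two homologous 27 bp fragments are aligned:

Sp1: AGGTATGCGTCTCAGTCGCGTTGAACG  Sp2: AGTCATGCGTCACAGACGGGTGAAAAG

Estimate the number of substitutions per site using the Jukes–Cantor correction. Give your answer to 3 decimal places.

The sequences differ at 8 of 27 sites (3, 4, 12, 16, 19, 22, 23, 26), so p = 8/27 ≈ 0.296296.
d = −(3/4) ln(1 − 4p/3) = −0.75 ln(1 − 0.395061) = −0.75 ln(0.604939)
  = −0.75 × (-0.502628) = 0.376971 substitutions/site.

0.377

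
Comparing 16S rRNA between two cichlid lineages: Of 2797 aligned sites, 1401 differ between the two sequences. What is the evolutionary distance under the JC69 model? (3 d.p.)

p = 1401/2797 ≈ 0.500894.
d = −(3/4) ln(1 − 4p/3) = −0.75 ln(1 − 0.667859) = −0.75 ln(0.332141)
  = −0.75 × (-1.102196) = 0.826647 substitutions/site.

0.827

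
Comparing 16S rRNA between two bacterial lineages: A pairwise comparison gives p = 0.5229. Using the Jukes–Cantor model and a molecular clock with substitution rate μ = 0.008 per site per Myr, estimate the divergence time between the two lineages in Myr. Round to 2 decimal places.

d = −(3/4) ln(1 − 4p/3) = −0.75 ln(1 − 0.6972) = −0.75 ln(0.3028)
  = −0.75 × (-1.194683) = 0.896012 substitutions/site.
Under a molecular clock d = 2μt, so t = d/(2μ) = 0.896012 / (2 × 0.008) = 56.00 Myr.

56.00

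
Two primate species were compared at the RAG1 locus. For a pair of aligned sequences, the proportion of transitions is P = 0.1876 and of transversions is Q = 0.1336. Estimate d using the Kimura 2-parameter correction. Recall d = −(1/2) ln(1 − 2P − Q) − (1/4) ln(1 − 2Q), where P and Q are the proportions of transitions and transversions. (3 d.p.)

Under the Kimura two-parameter model, d = −½ ln(1 − 2P − Q) − ¼ ln(1 − 2Q).
1 − 2P − Q = 0.4912, giving −½ ln(0.4912) = 0.355452.
1 − 2Q = 0.7328, giving −¼ ln(0.7328) = 0.077721.
d = 0.355452 + 0.077721 = 0.433173.

0.433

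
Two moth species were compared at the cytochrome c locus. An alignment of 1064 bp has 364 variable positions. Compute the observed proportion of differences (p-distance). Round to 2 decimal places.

0.34

p = 364/1064 = 0.342105… ≈ 0.34 (to 2 d.p.).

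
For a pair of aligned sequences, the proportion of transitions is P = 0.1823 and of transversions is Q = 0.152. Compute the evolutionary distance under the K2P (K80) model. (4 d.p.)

0.4541

Under the Kimura two-parameter model, d = −½ ln(1 − 2P − Q) − ¼ ln(1 − 2Q).
1 − 2P − Q = 0.4834, giving −½ ln(0.4834) = 0.363455.
1 − 2Q = 0.696, giving −¼ ln(0.696) = 0.090601.
d = 0.363455 + 0.090601 = 0.454056.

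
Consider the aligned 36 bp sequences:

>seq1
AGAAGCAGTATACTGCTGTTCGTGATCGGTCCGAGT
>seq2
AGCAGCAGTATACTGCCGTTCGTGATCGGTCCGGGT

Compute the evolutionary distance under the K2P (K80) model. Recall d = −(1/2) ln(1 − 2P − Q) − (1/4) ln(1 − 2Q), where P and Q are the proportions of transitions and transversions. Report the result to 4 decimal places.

Of 36 sites, 2 differences are transitions and 1 are transversions, so P = 2/36 ≈ 0.055556 and Q = 1/36 ≈ 0.027778.
Under the Kimura two-parameter model, d = −½ ln(1 − 2P − Q) − ¼ ln(1 − 2Q).
1 − 2P − Q = 0.86111, giving −½ ln(0.86111) = 0.074767.
1 − 2Q = 0.944444, giving −¼ ln(0.944444) = 0.014290.
d = 0.074767 + 0.014290 = 0.089057.

0.0891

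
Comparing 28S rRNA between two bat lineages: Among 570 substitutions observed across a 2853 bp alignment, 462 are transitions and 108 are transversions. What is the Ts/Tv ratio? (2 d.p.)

R = 462/108 = 4.277777… ≈ 4.28 (to 2 d.p.).

4.28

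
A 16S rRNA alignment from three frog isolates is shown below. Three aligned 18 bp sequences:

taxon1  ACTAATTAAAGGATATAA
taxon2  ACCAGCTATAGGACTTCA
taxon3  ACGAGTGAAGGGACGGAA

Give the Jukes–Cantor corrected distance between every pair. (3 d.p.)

d(taxon1,taxon2) = 0.548, d(taxon1,taxon3) = 0.548, d(taxon2,taxon3) = 0.673

taxon1–taxon2: 7/18 sites differ → p ≈ 0.388889, d = −0.75 ln(1 − 0.518519) = 0.548166 ≈ 0.548.
taxon1–taxon3: 7/18 sites differ → p ≈ 0.388889, d = −0.75 ln(1 − 0.518519) = 0.548166 ≈ 0.548.
taxon2–taxon3: 8/18 sites differ → p ≈ 0.444444, d = −0.75 ln(1 − 0.592592) = 0.673455 ≈ 0.673.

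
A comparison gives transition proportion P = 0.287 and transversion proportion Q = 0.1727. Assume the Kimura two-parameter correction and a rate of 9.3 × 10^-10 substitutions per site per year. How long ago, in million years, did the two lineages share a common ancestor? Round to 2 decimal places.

Under the Kimura two-parameter model, d = −½ ln(1 − 2P − Q) − ¼ ln(1 − 2Q).
1 − 2P − Q = 0.2533, giving −½ ln(0.2533) = 0.686590.
1 − 2Q = 0.6546, giving −¼ ln(0.6546) = 0.105933.
d = 0.686590 + 0.105933 = 0.792523.
Under a molecular clock d = 2μt, so t = d/(2μ) = 0.792523 / (2 × 9.3 × 10^-10) = 426.09 million years.

426.09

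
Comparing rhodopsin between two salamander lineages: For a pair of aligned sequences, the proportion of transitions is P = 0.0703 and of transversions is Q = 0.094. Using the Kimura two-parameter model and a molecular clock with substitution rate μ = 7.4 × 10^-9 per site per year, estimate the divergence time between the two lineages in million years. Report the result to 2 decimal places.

Under the Kimura two-parameter model, d = −½ ln(1 − 2P − Q) − ¼ ln(1 − 2Q).
1 − 2P − Q = 0.7654, giving −½ ln(0.7654) = 0.133678.
1 − 2Q = 0.812, giving −¼ ln(0.812) = 0.052064.
d = 0.133678 + 0.052064 = 0.185742.
Under a molecular clock d = 2μt, so t = d/(2μ) = 0.185742 / (2 × 7.4 × 10^-9) = 12.55 million years.

12.55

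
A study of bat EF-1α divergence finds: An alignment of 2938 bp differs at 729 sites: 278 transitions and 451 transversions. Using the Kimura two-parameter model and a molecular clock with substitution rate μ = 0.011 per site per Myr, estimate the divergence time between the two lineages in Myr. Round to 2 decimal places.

P = 278/2938 ≈ 0.094622 and Q = 451/2938 ≈ 0.153506.
Under the Kimura two-parameter model, d = −½ ln(1 − 2P − Q) − ¼ ln(1 − 2Q).
1 − 2P − Q = 0.65725, giving −½ ln(0.65725) = 0.209845.
1 − 2Q = 0.692988, giving −¼ ln(0.692988) = 0.091686.
d = 0.209845 + 0.091686 = 0.301531.
Under a molecular clock d = 2μt, so t = d/(2μ) = 0.301531 / (2 × 0.011) = 13.71 Myr.

13.71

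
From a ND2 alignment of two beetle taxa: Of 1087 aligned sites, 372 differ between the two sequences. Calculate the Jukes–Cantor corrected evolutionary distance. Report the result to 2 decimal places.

p = 372/1087 ≈ 0.342226.
d = −(3/4) ln(1 − 4p/3) = −0.75 ln(1 − 0.456301) = −0.75 ln(0.543699)
  = −0.75 × (-0.609359) = 0.457019 substitutions/site.

0.46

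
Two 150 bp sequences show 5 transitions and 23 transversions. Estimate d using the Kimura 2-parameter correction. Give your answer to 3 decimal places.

P = 5/150 ≈ 0.033333 and Q = 23/150 ≈ 0.153333.
Under the Kimura two-parameter model, d = −½ ln(1 − 2P − Q) − ¼ ln(1 − 2Q).
1 − 2P − Q = 0.780001, giving −½ ln(0.780001) = 0.124230.
1 − 2Q = 0.693334, giving −¼ ln(0.693334) = 0.091561.
d = 0.124230 + 0.091561 = 0.215791.

0.216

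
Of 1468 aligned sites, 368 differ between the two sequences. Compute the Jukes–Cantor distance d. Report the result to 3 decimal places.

0.305

p = 368/1468 ≈ 0.250681.
d = −(3/4) ln(1 − 4p/3) = −0.75 ln(1 − 0.334241) = −0.75 ln(0.665759)
  = −0.75 × (-0.406828) = 0.305121 substitutions/site.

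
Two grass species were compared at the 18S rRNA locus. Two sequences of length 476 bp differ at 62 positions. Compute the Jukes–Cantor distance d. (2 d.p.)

p = 62/476 ≈ 0.130252.
d = −(3/4) ln(1 − 4p/3) = −0.75 ln(1 − 0.173669) = −0.75 ln(0.826331)
  = −0.75 × (-0.190760) = 0.143070 substitutions/site.

0.14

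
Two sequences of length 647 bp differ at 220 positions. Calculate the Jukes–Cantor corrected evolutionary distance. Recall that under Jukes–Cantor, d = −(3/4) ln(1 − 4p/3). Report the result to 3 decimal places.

0.453

p = 220/647 ≈ 0.340031.
d = −(3/4) ln(1 − 4p/3) = −0.75 ln(1 − 0.453375) = −0.75 ln(0.546625)
  = −0.75 × (-0.603992) = 0.452994 substitutions/site.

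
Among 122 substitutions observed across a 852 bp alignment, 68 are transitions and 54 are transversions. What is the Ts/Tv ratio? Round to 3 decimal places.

1.259

R = 68/54 = 1.259259… ≈ 1.259 (to 3 d.p.).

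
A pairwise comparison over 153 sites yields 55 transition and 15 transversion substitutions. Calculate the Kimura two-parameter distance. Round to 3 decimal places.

0.904

P = 55/153 ≈ 0.359477 and Q = 15/153 ≈ 0.098039.
Under the Kimura two-parameter model, d = −½ ln(1 − 2P − Q) − ¼ ln(1 − 2Q).
1 − 2P − Q = 0.183007, giving −½ ln(0.183007) = 0.849115.
1 − 2Q = 0.803922, giving −¼ ln(0.803922) = 0.054563.
d = 0.849115 + 0.054563 = 0.903678.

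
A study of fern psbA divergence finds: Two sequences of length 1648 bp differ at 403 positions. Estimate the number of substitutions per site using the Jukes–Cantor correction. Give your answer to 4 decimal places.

0.2960

p = 403/1648 ≈ 0.244539.
d = −(3/4) ln(1 − 4p/3) = −0.75 ln(1 − 0.326052) = −0.75 ln(0.673948)
  = −0.75 × (-0.394602) = 0.295952 substitutions/site.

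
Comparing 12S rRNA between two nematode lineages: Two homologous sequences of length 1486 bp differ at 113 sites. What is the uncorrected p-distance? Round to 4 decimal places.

p = 113/1486 = 0.076043… ≈ 0.0760 (to 4 d.p.).

0.0760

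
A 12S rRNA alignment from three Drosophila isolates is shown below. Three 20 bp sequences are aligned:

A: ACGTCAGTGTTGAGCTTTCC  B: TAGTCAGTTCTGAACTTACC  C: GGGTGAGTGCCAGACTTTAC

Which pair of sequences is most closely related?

A and B

A–B: 6/20 differ, p = 0.300, d = 0.383.
A–C: 9/20 differ, p = 0.450, d = 0.687.
B–C: 9/20 differ, p = 0.450, d = 0.687.
The smallest distance is between A and B.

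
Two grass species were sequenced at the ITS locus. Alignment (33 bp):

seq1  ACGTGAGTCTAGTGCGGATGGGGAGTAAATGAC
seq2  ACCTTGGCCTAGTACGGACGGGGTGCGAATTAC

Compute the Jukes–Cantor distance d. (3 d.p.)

The sequences differ at 10 of 33 sites (3, 5, 6, 8, 14, 19, 24, 26, 27, 31), so p = 10/33 ≈ 0.30303.
d = −(3/4) ln(1 − 4p/3) = −0.75 ln(1 − 0.40404) = −0.75 ln(0.59596)
  = −0.75 × (-0.517582) = 0.388187 substitutions/site.

0.388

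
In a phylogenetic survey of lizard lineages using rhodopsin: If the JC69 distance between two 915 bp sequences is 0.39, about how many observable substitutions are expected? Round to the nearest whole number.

Invert JC69: p = (3/4)(1 − e^(−4d/3)) = 0.75 × (1 − e^(-0.52)) = 0.75 × (1 − 0.594521) = 0.304109.
Expected differing sites = pL ≈ 0.304109 × 915 = 278.259735 ≈ 278.

278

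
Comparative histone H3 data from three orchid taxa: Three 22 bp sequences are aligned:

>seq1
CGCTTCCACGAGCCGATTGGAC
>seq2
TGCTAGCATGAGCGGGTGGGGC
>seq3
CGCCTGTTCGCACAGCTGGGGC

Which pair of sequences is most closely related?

seq1 and seq2

seq1–seq2: 8/22 differ, p = 0.364, d = 0.497.
seq1–seq3: 10/22 differ, p = 0.455, d = 0.699.
seq2–seq3: 10/22 differ, p = 0.455, d = 0.699.
The smallest distance is between seq1 and seq2.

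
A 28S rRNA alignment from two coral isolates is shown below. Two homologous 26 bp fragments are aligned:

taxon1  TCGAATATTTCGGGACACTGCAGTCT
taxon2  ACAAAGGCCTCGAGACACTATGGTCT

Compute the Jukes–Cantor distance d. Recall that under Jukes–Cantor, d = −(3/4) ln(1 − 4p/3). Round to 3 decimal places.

0.539

The sequences differ at 10 of 26 sites (1, 3, 6, 7, 8, 9, 13, 20, 21, 22), so p = 10/26 ≈ 0.384615.
d = −(3/4) ln(1 − 4p/3) = −0.75 ln(1 − 0.51282) = −0.75 ln(0.48718)
  = −0.75 × (-0.719122) = 0.539342 substitutions/site.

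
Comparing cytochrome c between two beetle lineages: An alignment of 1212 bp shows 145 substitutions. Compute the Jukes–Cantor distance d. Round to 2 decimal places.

0.13

p = 145/1212 ≈ 0.119637.
d = −(3/4) ln(1 − 4p/3) = −0.75 ln(1 − 0.159516) = −0.75 ln(0.840484)
  = −0.75 × (-0.173777) = 0.130333 substitutions/site.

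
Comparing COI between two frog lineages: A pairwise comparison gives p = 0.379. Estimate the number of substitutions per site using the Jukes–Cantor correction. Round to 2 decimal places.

d = −(3/4) ln(1 − 4p/3) = −0.75 ln(1 − 0.505333) = −0.75 ln(0.494667)
  = −0.75 × (-0.703870) = 0.527903 substitutions/site.

0.53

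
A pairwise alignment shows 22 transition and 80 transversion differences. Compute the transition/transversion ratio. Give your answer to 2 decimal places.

0.28

R = 22/80 = 0.275 ≈ 0.28 (to 2 d.p.).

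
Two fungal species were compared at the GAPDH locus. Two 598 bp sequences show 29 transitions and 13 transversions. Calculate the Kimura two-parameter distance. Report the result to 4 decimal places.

0.0743

P = 29/598 ≈ 0.048495 and Q = 13/598 ≈ 0.021739.
Under the Kimura two-parameter model, d = −½ ln(1 − 2P − Q) − ¼ ln(1 − 2Q).
1 − 2P − Q = 0.881271, giving −½ ln(0.881271) = 0.063195.
1 − 2Q = 0.956522, giving −¼ ln(0.956522) = 0.011113.
d = 0.063195 + 0.011113 = 0.074308.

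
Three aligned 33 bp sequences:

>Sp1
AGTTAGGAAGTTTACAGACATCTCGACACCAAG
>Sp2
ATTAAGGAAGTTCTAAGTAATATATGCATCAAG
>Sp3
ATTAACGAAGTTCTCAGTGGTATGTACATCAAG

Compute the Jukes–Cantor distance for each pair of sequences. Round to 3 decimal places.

Sp1–Sp2: 12/33 sites differ → p ≈ 0.363636, d = −0.75 ln(1 − 0.484848) = 0.497470 ≈ 0.497.
Sp1–Sp3: 12/33 sites differ → p ≈ 0.363636, d = −0.75 ln(1 − 0.484848) = 0.497470 ≈ 0.497.
Sp2–Sp3: 6/33 sites differ → p ≈ 0.181818, d = −0.75 ln(1 − 0.242424) = 0.208224 ≈ 0.208.

d(Sp1,Sp2) = 0.497, d(Sp1,Sp3) = 0.497, d(Sp2,Sp3) = 0.208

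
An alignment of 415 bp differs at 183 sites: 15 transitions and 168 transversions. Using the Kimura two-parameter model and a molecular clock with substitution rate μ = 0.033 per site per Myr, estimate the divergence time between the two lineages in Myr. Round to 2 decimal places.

11.20

P = 15/415 ≈ 0.036145 and Q = 168/415 ≈ 0.404819.
Under the Kimura two-parameter model, d = −½ ln(1 − 2P − Q) − ¼ ln(1 − 2Q).
1 − 2P − Q = 0.522891, giving −½ ln(0.522891) = 0.324191.
1 − 2Q = 0.190362, giving −¼ ln(0.190362) = 0.414707.
d = 0.324191 + 0.414707 = 0.738898.
Under a molecular clock d = 2μt, so t = d/(2μ) = 0.738898 / (2 × 0.033) = 11.20 Myr.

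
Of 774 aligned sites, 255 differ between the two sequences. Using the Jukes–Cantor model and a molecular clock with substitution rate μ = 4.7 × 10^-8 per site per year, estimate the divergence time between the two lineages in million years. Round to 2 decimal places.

p = 255/774 ≈ 0.329457.
d = −(3/4) ln(1 − 4p/3) = −0.75 ln(1 − 0.439276) = −0.75 ln(0.560724)
  = −0.75 × (-0.578526) = 0.433895 substitutions/site.
Under a molecular clock d = 2μt, so t = d/(2μ) = 0.433895 / (2 × 4.7 × 10^-8) = 4.62 million years.

4.62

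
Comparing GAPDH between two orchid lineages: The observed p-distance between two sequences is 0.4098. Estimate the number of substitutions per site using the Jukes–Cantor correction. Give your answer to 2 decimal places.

d = −(3/4) ln(1 − 4p/3) = −0.75 ln(1 − 0.5464) = −0.75 ln(0.4536)
  = −0.75 × (-0.790540) = 0.592905 substitutions/site.

0.59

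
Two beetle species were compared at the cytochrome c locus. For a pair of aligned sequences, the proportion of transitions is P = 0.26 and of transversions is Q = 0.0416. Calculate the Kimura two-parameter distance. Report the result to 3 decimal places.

0.434

Under the Kimura two-parameter model, d = −½ ln(1 − 2P − Q) − ¼ ln(1 − 2Q).
1 − 2P − Q = 0.4384, giving −½ ln(0.4384) = 0.412312.
1 − 2Q = 0.9168, giving −¼ ln(0.9168) = 0.021716.
d = 0.412312 + 0.021716 = 0.434028.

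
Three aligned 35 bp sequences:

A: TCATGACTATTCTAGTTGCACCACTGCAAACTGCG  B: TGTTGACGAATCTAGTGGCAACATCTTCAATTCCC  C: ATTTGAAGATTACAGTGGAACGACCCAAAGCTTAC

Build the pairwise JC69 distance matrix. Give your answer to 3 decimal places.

d(A,B) = 0.572, d(A,C) = 0.782, d(B,C) = 0.782

A–B: 14/35 sites differ → p = 0.4, d = −0.75 ln(1 − 0.533333) = 0.571605 ≈ 0.572.
A–C: 17/35 sites differ → p ≈ 0.485714, d = −0.75 ln(1 − 0.647619) = 0.782282 ≈ 0.782.
B–C: 17/35 sites differ → p ≈ 0.485714, d = −0.75 ln(1 − 0.647619) = 0.782282 ≈ 0.782.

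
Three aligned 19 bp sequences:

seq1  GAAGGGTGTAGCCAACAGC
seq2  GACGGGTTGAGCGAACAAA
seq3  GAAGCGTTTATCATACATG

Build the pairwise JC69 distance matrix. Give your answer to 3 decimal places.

seq1–seq2: 6/19 sites differ → p ≈ 0.315789, d = −0.75 ln(1 − 0.421052) = 0.409907 ≈ 0.410.
seq1–seq3: 7/19 sites differ → p ≈ 0.368421, d = −0.75 ln(1 − 0.491228) = 0.506816 ≈ 0.507.
seq2–seq3: 8/19 sites differ → p ≈ 0.421053, d = −0.75 ln(1 − 0.561404) = 0.618132 ≈ 0.618.

d(seq1,seq2) = 0.410, d(seq1,seq3) = 0.507, d(seq2,seq3) = 0.618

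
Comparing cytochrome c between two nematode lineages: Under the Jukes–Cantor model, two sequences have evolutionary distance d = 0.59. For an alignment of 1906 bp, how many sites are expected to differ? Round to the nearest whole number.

779

Invert JC69: p = (3/4)(1 − e^(−4d/3)) = 0.75 × (1 − e^(-0.786667)) = 0.75 × (1 − 0.455360) = 0.408480.
Expected differing sites = pL ≈ 0.408480 × 1906 = 778.56288 ≈ 779.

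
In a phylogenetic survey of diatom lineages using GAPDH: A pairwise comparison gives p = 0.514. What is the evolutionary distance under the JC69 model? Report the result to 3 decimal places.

0.867

d = −(3/4) ln(1 − 4p/3) = −0.75 ln(1 − 0.685333) = −0.75 ln(0.314667)
  = −0.75 × (-1.156240) = 0.867180 substitutions/site.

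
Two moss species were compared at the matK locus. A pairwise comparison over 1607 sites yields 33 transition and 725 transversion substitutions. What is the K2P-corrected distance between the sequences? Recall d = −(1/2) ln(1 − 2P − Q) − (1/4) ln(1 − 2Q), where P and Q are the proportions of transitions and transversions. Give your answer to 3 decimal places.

P = 33/1607 ≈ 0.020535 and Q = 725/1607 ≈ 0.451151.
Under the Kimura two-parameter model, d = −½ ln(1 − 2P − Q) − ¼ ln(1 − 2Q).
1 − 2P − Q = 0.507779, giving −½ ln(0.507779) = 0.338854.
1 − 2Q = 0.097698, giving −¼ ln(0.097698) = 0.581469.
d = 0.338854 + 0.581469 = 0.920323.

0.920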